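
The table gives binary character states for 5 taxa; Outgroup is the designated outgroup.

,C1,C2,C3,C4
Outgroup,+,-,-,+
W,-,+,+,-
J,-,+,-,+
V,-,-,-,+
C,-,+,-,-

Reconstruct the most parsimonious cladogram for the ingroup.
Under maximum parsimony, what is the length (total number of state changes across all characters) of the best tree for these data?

4

Character polarity is set by the outgroup: the derived state is whichever differs from the outgroup's state, so for C1, C4 the derived state is '-', and for the remaining characters it is '+'.
All ingroup taxa share the derived state '-' for C1; it defines the ingroup but does not resolve relationships within it.
C2: derived state '+' in C, J, and W only — synapomorphy for {C, J, W}.
C3 (derived state '+') is unique to W (autapomorphy; uninformative for grouping).
Only C and W show the derived state '-' for C4, supporting them as a clade.
Most parsimonious ingroup topology: (((W,C),J),V).
Changes per character on this tree: C1: 1; C2: 1; C3: 1; C4: 1.
Total = 4.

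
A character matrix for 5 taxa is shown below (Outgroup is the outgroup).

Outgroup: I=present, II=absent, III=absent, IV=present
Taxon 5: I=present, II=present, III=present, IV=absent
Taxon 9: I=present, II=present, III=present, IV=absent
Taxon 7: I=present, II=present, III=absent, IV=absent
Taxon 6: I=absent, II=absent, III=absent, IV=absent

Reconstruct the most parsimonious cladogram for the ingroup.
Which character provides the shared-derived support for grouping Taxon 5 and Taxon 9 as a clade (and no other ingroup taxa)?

Character polarity is set by the outgroup: the derived state is whichever differs from the outgroup's state, so for I, IV the derived state is 'absent', and for the remaining characters it is 'present'.
I (derived state 'absent') is unique to Taxon 6 (autapomorphy; uninformative for grouping).
II (derived state 'present') is shared by Taxon 5, Taxon 7, and Taxon 9 — a synapomorphy uniting that clade.
III (derived state 'present') is shared by Taxon 5 and Taxon 9 — a synapomorphy uniting that clade.
All ingroup taxa share the derived state 'absent' for IV; it defines the ingroup but does not resolve relationships within it.
Most parsimonious ingroup topology: (((Taxon 5,Taxon 9),Taxon 7),Taxon 6).
The clade {Taxon 5, Taxon 9} is supported by III: its derived state 'present' occurs in exactly those taxa and in no other taxon (including the outgroup).

III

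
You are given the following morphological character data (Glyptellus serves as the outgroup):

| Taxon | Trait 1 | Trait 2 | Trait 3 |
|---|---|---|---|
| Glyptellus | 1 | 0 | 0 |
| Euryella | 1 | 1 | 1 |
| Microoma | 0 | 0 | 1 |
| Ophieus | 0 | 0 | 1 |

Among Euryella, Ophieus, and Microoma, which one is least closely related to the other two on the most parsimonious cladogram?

Character polarity is set by the outgroup: the derived state is whichever differs from the outgroup's state, so for Trait 1 the derived state is '0', and for the remaining characters it is '1'.
Trait 1: derived state '0' in Microoma and Ophieus only — synapomorphy for {Microoma, Ophieus}.
Trait 2 (derived state '1') is unique to Euryella (autapomorphy; uninformative for grouping).
All ingroup taxa share the derived state '1' for Trait 3; it defines the ingroup but does not resolve relationships within it.
Most parsimonious ingroup topology: (Euryella,(Microoma,Ophieus)).
Ophieus and Microoma share a more recent common ancestor with each other than either does with Euryella, so Euryella is the least closely related of the three.

Euryella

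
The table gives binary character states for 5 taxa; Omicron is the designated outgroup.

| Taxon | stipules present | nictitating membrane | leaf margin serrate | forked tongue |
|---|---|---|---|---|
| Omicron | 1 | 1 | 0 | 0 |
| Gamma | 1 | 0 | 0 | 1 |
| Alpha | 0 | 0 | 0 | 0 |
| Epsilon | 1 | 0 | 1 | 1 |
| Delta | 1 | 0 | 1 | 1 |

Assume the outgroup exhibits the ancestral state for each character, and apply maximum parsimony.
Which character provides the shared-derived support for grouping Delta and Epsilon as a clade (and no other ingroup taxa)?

leaf margin serrate

Character polarity is set by the outgroup: the derived state is whichever differs from the outgroup's state, so for stipules present, nictitating membrane the derived state is '0', and for the remaining characters it is '1'.
stipules present: derived state '0' in Alpha only — an autapomorphy, so it tells us nothing about relationships among taxa.
nictitating membrane (derived state '0') is shared by all ingroup taxa — unites the whole ingroup.
Only Delta and Epsilon show the derived state '1' for leaf margin serrate, supporting them as a clade.
forked tongue: derived state '1' in Delta, Epsilon, and Gamma only — synapomorphy for {Delta, Epsilon, Gamma}.
Most parsimonious ingroup topology: ((Gamma,(Epsilon,Delta)),Alpha).
The clade {Delta, Epsilon} is supported by leaf margin serrate: its derived state '1' occurs in exactly those taxa and in no other taxon (including the outgroup).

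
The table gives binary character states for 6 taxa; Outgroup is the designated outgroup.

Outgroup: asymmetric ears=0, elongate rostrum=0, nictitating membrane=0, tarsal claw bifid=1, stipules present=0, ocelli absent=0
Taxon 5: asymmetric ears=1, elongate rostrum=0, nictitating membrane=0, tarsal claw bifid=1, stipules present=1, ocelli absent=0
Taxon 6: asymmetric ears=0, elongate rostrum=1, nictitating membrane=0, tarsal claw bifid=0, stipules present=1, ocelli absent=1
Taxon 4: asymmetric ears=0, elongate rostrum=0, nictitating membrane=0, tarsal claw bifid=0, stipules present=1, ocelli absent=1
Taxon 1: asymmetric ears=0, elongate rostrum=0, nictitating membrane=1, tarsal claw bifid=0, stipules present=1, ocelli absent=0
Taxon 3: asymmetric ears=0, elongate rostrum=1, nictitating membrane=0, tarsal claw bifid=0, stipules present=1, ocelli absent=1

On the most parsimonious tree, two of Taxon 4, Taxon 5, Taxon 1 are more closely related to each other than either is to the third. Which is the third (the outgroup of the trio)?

Character polarity is set by the outgroup: the derived state is whichever differs from the outgroup's state, so for tarsal claw bifid the derived state is '0', and for the remaining characters it is '1'.
asymmetric ears (derived state '1') is unique to Taxon 5 (autapomorphy; uninformative for grouping).
elongate rostrum: derived state '1' in Taxon 3 and Taxon 6 only — synapomorphy for {Taxon 3, Taxon 6}.
nictitating membrane (derived state '1') is unique to Taxon 1 (autapomorphy; uninformative for grouping).
Only Taxon 1, Taxon 3, Taxon 4, and Taxon 6 show the derived state '0' for tarsal claw bifid, supporting them as a clade.
stipules present (derived state '1') is shared by all ingroup taxa — unites the whole ingroup.
ocelli absent: derived state '1' in Taxon 3, Taxon 4, and Taxon 6 only — synapomorphy for {Taxon 3, Taxon 4, Taxon 6}.
Most parsimonious ingroup topology: (Taxon 5,(((Taxon 6,Taxon 3),Taxon 4),Taxon 1)).
Taxon 1 and Taxon 4 share a more recent common ancestor with each other than either does with Taxon 5, so Taxon 5 is the least closely related of the three.

Taxon 5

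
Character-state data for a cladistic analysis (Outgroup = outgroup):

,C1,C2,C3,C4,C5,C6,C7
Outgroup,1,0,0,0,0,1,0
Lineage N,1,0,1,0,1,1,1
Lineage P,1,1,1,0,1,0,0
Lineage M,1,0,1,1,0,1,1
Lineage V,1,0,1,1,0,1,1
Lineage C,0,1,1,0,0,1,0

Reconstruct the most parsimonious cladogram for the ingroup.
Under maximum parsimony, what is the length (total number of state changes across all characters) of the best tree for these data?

Character polarity is set by the outgroup: the derived state is whichever differs from the outgroup's state, so for C1, C6 the derived state is '0', and for the remaining characters it is '1'.
C1: derived state '0' in Lineage C only — an autapomorphy, so it tells us nothing about relationships among taxa.
C2: derived state '1' in Lineage C and Lineage P only — synapomorphy for {Lineage C, Lineage P}.
All ingroup taxa share the derived state '1' for C3; it defines the ingroup but does not resolve relationships within it.
C4: derived state '1' in Lineage M and Lineage V only — synapomorphy for {Lineage M, Lineage V}.
C5 groups Lineage N and Lineage P, which is incompatible with the clades supported by the remaining characters; treating it as convergent (homoplasy) costs fewer steps than any alternative tree.
C6: derived state '0' in Lineage P only — an autapomorphy, so it tells us nothing about relationships among taxa.
C7: derived state '1' in Lineage M, Lineage N, and Lineage V only — synapomorphy for {Lineage M, Lineage N, Lineage V}.
Most parsimonious ingroup topology: ((Lineage N,(Lineage M,Lineage V)),(Lineage P,Lineage C)).
Changes per character on this tree: C1: 1; C2: 1; C3: 1; C4: 1; C5: 2; C6: 1; C7: 1.
Total = 8.

8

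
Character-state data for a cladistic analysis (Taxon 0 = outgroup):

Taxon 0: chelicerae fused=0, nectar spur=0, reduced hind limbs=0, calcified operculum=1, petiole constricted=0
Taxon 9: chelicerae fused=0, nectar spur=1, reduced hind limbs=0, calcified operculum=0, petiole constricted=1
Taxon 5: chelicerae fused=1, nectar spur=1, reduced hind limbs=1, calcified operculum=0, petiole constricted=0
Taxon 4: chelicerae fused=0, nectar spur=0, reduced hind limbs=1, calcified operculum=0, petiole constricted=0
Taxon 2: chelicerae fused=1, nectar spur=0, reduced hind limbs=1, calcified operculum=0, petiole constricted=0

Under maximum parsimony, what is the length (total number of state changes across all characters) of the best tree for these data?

6

Character polarity is set by the outgroup: the derived state is whichever differs from the outgroup's state, so for calcified operculum the derived state is '0', and for the remaining characters it is '1'.
chelicerae fused: derived state '1' in Taxon 2 and Taxon 5 only — synapomorphy for {Taxon 2, Taxon 5}.
nectar spur (state '1') occurs in Taxon 5 and Taxon 9 but conflicts with the nesting implied by the other characters — most parsimoniously interpreted as homoplasy.
Only Taxon 2, Taxon 4, and Taxon 5 show the derived state '1' for reduced hind limbs, supporting them as a clade.
calcified operculum (derived state '0') is shared by all ingroup taxa — unites the whole ingroup.
petiole constricted (derived state '1') is unique to Taxon 9 (autapomorphy; uninformative for grouping).
Most parsimonious ingroup topology: (Taxon 9,((Taxon 5,Taxon 2),Taxon 4)).
Changes per character on this tree: chelicerae fused: 1; nectar spur: 2; reduced hind limbs: 1; calcified operculum: 1; petiole constricted: 1.
Total = 6.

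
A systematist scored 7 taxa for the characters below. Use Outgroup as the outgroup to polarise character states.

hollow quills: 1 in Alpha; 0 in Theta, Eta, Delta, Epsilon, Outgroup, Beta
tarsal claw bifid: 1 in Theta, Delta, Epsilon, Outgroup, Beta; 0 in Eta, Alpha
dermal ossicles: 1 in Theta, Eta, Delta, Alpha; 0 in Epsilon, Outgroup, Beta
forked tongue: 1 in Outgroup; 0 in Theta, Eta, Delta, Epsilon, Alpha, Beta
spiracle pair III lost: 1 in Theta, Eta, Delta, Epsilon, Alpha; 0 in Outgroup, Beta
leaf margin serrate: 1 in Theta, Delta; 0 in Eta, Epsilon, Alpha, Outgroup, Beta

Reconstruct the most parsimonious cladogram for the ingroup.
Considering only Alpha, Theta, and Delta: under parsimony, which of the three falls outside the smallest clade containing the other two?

Alpha

Character polarity is set by the outgroup: the derived state is whichever differs from the outgroup's state, so for tarsal claw bifid, forked tongue the derived state is '0', and for the remaining characters it is '1'.
hollow quills: derived state '1' in Alpha only — an autapomorphy, so it tells us nothing about relationships among taxa.
tarsal claw bifid: derived state '0' in Alpha and Eta only — synapomorphy for {Alpha, Eta}.
dermal ossicles (derived state '1') is shared by Alpha, Delta, Eta, and Theta — a synapomorphy uniting that clade.
All ingroup taxa share the derived state '0' for forked tongue; it defines the ingroup but does not resolve relationships within it.
spiracle pair III lost (derived state '1') is shared by Alpha, Delta, Epsilon, Eta, and Theta — a synapomorphy uniting that clade.
leaf margin serrate (derived state '1') is shared by Delta and Theta — a synapomorphy uniting that clade.
Most parsimonious ingroup topology: ((((Theta,Delta),(Alpha,Eta)),Epsilon),Beta).
Theta and Delta share a more recent common ancestor with each other than either does with Alpha, so Alpha is the least closely related of the three.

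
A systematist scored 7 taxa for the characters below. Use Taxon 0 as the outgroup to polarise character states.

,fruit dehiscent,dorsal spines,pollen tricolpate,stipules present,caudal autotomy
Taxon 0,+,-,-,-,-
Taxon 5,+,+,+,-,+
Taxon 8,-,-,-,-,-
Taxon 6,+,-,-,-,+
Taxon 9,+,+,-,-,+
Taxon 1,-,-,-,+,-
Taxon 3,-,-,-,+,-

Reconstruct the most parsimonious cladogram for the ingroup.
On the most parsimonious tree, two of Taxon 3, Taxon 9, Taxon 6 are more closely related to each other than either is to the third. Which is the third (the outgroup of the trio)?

Taxon 3

Character polarity is set by the outgroup: the derived state is whichever differs from the outgroup's state, so for fruit dehiscent the derived state is '-', and for the remaining characters it is '+'.
fruit dehiscent (derived state '-') is shared by Taxon 1, Taxon 3, and Taxon 8 — a synapomorphy uniting that clade.
Only Taxon 5 and Taxon 9 show the derived state '+' for dorsal spines, supporting them as a clade.
pollen tricolpate (derived state '+') is unique to Taxon 5 (autapomorphy; uninformative for grouping).
stipules present: derived state '+' in Taxon 1 and Taxon 3 only — synapomorphy for {Taxon 1, Taxon 3}.
caudal autotomy: derived state '+' in Taxon 5, Taxon 6, and Taxon 9 only — synapomorphy for {Taxon 5, Taxon 6, Taxon 9}.
Most parsimonious ingroup topology: (((Taxon 5,Taxon 9),Taxon 6),(Taxon 8,(Taxon 1,Taxon 3))).
Taxon 9 and Taxon 6 share a more recent common ancestor with each other than either does with Taxon 3, so Taxon 3 is the least closely related of the three.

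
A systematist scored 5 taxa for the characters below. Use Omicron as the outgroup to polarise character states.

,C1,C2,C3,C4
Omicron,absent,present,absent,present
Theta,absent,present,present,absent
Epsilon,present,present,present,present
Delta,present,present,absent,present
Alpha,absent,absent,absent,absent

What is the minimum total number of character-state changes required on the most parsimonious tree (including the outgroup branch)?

5

Character polarity is set by the outgroup: the derived state is whichever differs from the outgroup's state, so for C2, C4 the derived state is 'absent', and for the remaining characters it is 'present'.
Only Delta and Epsilon show the derived state 'present' for C1, supporting them as a clade.
C2: derived state 'absent' in Alpha only — an autapomorphy, so it tells us nothing about relationships among taxa.
C3 groups Epsilon and Theta, which is incompatible with the clades supported by the remaining characters; treating it as convergent (homoplasy) costs fewer steps than any alternative tree.
C4 (derived state 'absent') is shared by Alpha and Theta — a synapomorphy uniting that clade.
Most parsimonious ingroup topology: ((Theta,Alpha),(Epsilon,Delta)).
Changes per character on this tree: C1: 1; C2: 1; C3: 2; C4: 1.
Total = 5.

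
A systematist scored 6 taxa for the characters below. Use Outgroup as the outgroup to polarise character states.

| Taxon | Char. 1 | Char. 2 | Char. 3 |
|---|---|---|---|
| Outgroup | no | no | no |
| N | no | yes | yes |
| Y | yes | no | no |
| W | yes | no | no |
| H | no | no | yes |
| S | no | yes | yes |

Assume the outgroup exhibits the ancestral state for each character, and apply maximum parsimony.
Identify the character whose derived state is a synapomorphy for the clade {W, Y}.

Char. 1

The outgroup has state 'no' for every character, so 'yes' is the derived state throughout.
Char. 1: derived state 'yes' in W and Y only — synapomorphy for {W, Y}.
Char. 2: derived state 'yes' in N and S only — synapomorphy for {N, S}.
Char. 3: derived state 'yes' in H, N, and S only — synapomorphy for {H, N, S}.
Most parsimonious ingroup topology: (((N,S),H),(Y,W)).
The clade {W, Y} is supported by Char. 1: its derived state 'yes' occurs in exactly those taxa and in no other taxon (including the outgroup).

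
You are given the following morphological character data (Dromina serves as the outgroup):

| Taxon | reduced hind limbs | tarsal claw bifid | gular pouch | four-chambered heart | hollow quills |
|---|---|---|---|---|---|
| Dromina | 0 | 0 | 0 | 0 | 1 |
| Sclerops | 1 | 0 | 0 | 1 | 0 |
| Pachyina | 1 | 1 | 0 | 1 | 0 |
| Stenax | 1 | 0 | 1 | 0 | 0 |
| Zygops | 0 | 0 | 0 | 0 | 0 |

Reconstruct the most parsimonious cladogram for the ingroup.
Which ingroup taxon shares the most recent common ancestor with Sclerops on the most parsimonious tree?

Pachyina

Character polarity is set by the outgroup: the derived state is whichever differs from the outgroup's state, so for hollow quills the derived state is '0', and for the remaining characters it is '1'.
reduced hind limbs (derived state '1') is shared by Pachyina, Sclerops, and Stenax — a synapomorphy uniting that clade.
tarsal claw bifid: derived state '1' in Pachyina only — an autapomorphy, so it tells us nothing about relationships among taxa.
gular pouch: derived state '1' in Stenax only — an autapomorphy, so it tells us nothing about relationships among taxa.
four-chambered heart: derived state '1' in Pachyina and Sclerops only — synapomorphy for {Pachyina, Sclerops}.
hollow quills (derived state '0') is shared by all ingroup taxa — unites the whole ingroup.
Most parsimonious ingroup topology: (((Sclerops,Pachyina),Stenax),Zygops).
Sclerops and Pachyina form a cherry on this tree, so they are sister taxa.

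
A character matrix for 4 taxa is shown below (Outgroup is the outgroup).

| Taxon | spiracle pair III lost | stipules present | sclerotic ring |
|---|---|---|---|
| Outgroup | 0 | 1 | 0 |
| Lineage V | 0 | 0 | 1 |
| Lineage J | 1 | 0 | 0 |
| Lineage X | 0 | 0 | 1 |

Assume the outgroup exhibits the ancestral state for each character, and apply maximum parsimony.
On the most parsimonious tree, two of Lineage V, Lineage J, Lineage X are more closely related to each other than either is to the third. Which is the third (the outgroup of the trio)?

Lineage J

Character polarity is set by the outgroup: the derived state is whichever differs from the outgroup's state, so for stipules present the derived state is '0', and for the remaining characters it is '1'.
spiracle pair III lost: derived state '1' in Lineage J only — an autapomorphy, so it tells us nothing about relationships among taxa.
All ingroup taxa share the derived state '0' for stipules present; it defines the ingroup but does not resolve relationships within it.
sclerotic ring (derived state '1') is shared by Lineage V and Lineage X — a synapomorphy uniting that clade.
Most parsimonious ingroup topology: ((Lineage V,Lineage X),Lineage J).
Lineage X and Lineage V share a more recent common ancestor with each other than either does with Lineage J, so Lineage J is the least closely related of the three.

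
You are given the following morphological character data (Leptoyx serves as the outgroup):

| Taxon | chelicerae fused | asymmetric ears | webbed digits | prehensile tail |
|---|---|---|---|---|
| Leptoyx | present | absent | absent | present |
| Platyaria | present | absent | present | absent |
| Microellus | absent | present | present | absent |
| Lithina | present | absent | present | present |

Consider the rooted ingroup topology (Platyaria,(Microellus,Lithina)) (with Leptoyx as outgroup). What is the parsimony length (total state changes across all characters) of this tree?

5

Map each character onto (Platyaria,(Microellus,Lithina)) (rooted by Leptoyx) and count the minimum state changes it requires (Fitch parsimony):
chelicerae fused: 1; asymmetric ears: 1; webbed digits: 1; prehensile tail: 2.
Total tree length = 5.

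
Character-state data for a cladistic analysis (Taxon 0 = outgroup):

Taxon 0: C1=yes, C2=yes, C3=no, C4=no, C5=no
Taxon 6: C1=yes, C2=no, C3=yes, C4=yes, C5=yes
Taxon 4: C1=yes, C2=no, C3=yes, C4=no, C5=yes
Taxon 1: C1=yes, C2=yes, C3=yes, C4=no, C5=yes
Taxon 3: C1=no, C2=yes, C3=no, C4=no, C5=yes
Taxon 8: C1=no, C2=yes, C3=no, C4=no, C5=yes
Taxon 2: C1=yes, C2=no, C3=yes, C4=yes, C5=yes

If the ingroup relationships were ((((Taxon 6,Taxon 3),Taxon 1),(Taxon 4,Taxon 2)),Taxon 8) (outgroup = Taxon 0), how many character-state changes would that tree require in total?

Map each character onto ((((Taxon 6,Taxon 3),Taxon 1),(Taxon 4,Taxon 2)),Taxon 8) (rooted by Taxon 0) and count the minimum state changes it requires (Fitch parsimony):
C1: 2; C2: 2; C3: 2; C4: 2; C5: 1.
Total tree length = 9.

9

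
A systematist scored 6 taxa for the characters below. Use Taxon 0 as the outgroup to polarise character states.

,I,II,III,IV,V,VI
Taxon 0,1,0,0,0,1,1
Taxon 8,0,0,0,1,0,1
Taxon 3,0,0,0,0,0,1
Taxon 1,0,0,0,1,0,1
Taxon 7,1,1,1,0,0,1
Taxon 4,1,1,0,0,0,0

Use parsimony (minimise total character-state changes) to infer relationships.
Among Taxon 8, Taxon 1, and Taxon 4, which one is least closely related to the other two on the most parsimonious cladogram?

Taxon 4

Character polarity is set by the outgroup: the derived state is whichever differs from the outgroup's state, so for I, V, VI the derived state is '0', and for the remaining characters it is '1'.
I (derived state '0') is shared by Taxon 1, Taxon 3, and Taxon 8 — a synapomorphy uniting that clade.
Only Taxon 4 and Taxon 7 show the derived state '1' for II, supporting them as a clade.
III: derived state '1' in Taxon 7 only — an autapomorphy, so it tells us nothing about relationships among taxa.
IV: derived state '1' in Taxon 1 and Taxon 8 only — synapomorphy for {Taxon 1, Taxon 8}.
V (derived state '0') is shared by all ingroup taxa — unites the whole ingroup.
VI (derived state '0') is unique to Taxon 4 (autapomorphy; uninformative for grouping).
Most parsimonious ingroup topology: (((Taxon 8,Taxon 1),Taxon 3),(Taxon 7,Taxon 4)).
Taxon 8 and Taxon 1 share a more recent common ancestor with each other than either does with Taxon 4, so Taxon 4 is the least closely related of the three.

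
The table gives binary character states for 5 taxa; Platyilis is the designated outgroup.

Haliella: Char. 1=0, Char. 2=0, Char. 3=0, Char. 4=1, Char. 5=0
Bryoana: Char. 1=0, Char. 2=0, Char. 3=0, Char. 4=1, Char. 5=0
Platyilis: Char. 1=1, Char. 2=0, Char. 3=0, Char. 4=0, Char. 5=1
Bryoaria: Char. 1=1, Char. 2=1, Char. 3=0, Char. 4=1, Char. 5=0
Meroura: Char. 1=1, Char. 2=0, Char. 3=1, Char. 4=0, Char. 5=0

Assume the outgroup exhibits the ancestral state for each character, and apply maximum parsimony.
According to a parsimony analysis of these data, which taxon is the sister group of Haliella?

Character polarity is set by the outgroup: the derived state is whichever differs from the outgroup's state, so for Char. 1, Char. 5 the derived state is '0', and for the remaining characters it is '1'.
Char. 1 (derived state '0') is shared by Bryoana and Haliella — a synapomorphy uniting that clade.
Char. 2: derived state '1' in Bryoaria only — an autapomorphy, so it tells us nothing about relationships among taxa.
Char. 3 (derived state '1') is unique to Meroura (autapomorphy; uninformative for grouping).
Only Bryoana, Bryoaria, and Haliella show the derived state '1' for Char. 4, supporting them as a clade.
All ingroup taxa share the derived state '0' for Char. 5; it defines the ingroup but does not resolve relationships within it.
Most parsimonious ingroup topology: (Meroura,((Haliella,Bryoana),Bryoaria)).
Haliella and Bryoana form a cherry on this tree, so they are sister taxa.

Bryoana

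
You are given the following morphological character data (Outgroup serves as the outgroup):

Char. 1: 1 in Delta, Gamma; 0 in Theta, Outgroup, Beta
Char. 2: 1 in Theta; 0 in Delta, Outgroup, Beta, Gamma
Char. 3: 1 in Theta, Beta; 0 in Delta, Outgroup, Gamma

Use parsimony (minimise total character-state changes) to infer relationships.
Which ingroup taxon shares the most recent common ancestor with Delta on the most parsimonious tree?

Gamma

The outgroup has state '0' for every character, so '1' is the derived state throughout.
Only Delta and Gamma show the derived state '1' for Char. 1, supporting them as a clade.
Char. 2 (derived state '1') is unique to Theta (autapomorphy; uninformative for grouping).
Only Beta and Theta show the derived state '1' for Char. 3, supporting them as a clade.
Most parsimonious ingroup topology: ((Delta,Gamma),(Beta,Theta)).
Delta and Gamma form a cherry on this tree, so they are sister taxa.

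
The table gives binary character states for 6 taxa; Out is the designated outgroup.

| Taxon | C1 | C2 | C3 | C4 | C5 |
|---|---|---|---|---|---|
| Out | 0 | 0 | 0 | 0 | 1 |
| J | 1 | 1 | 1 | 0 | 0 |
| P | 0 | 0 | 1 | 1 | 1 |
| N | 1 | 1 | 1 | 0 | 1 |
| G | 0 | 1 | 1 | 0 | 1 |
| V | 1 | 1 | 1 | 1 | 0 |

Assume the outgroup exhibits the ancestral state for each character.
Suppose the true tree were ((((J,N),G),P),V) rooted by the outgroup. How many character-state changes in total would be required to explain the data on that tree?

Map each character onto ((((J,N),G),P),V) (rooted by Out) and count the minimum state changes it requires (Fitch parsimony):
C1: 2; C2: 2; C3: 1; C4: 2; C5: 2.
Total tree length = 9.

9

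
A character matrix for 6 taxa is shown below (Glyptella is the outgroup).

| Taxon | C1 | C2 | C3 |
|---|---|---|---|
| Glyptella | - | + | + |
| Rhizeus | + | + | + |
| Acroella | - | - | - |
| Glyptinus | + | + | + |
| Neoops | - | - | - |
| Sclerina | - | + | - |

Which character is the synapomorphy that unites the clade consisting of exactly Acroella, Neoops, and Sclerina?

C3

Character polarity is set by the outgroup: the derived state is whichever differs from the outgroup's state, so for C2, C3 the derived state is '-', and for the remaining characters it is '+'.
C1 (derived state '+') is shared by Glyptinus and Rhizeus — a synapomorphy uniting that clade.
Only Acroella and Neoops show the derived state '-' for C2, supporting them as a clade.
C3: derived state '-' in Acroella, Neoops, and Sclerina only — synapomorphy for {Acroella, Neoops, Sclerina}.
Most parsimonious ingroup topology: ((Rhizeus,Glyptinus),((Acroella,Neoops),Sclerina)).
The clade {Acroella, Neoops, Sclerina} is supported by C3: its derived state '-' occurs in exactly those taxa and in no other taxon (including the outgroup).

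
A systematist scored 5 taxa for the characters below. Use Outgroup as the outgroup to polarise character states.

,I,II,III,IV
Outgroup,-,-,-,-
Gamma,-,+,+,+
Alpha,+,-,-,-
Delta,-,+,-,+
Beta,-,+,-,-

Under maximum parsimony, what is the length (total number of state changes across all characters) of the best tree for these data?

4

The outgroup has state '-' for every character, so '+' is the derived state throughout.
I (derived state '+') is unique to Alpha (autapomorphy; uninformative for grouping).
II: derived state '+' in Beta, Delta, and Gamma only — synapomorphy for {Beta, Delta, Gamma}.
III (derived state '+') is unique to Gamma (autapomorphy; uninformative for grouping).
IV (derived state '+') is shared by Delta and Gamma — a synapomorphy uniting that clade.
Most parsimonious ingroup topology: (((Gamma,Delta),Beta),Alpha).
Changes per character on this tree: I: 1; II: 1; III: 1; IV: 1.
Total = 4.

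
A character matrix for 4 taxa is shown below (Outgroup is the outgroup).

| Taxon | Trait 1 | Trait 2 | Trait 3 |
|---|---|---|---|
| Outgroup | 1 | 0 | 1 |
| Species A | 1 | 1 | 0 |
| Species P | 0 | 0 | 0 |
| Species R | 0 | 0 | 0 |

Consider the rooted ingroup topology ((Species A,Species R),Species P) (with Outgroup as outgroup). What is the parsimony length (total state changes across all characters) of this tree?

4

Map each character onto ((Species A,Species R),Species P) (rooted by Outgroup) and count the minimum state changes it requires (Fitch parsimony):
Trait 1: 2; Trait 2: 1; Trait 3: 1.
Total tree length = 4.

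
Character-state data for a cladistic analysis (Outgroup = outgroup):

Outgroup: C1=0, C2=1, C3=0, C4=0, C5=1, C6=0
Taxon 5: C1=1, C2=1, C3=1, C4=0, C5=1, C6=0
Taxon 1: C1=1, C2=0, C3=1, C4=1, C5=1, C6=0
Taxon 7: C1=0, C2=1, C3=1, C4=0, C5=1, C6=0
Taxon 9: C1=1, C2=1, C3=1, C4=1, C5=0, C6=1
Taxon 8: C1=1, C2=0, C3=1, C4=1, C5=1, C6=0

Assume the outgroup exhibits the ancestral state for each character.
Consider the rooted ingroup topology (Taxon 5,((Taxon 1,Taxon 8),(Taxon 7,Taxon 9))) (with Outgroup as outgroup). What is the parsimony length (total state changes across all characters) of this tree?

8

Map each character onto (Taxon 5,((Taxon 1,Taxon 8),(Taxon 7,Taxon 9))) (rooted by Outgroup) and count the minimum state changes it requires (Fitch parsimony):
C1: 2; C2: 1; C3: 1; C4: 2; C5: 1; C6: 1.
Total tree length = 8.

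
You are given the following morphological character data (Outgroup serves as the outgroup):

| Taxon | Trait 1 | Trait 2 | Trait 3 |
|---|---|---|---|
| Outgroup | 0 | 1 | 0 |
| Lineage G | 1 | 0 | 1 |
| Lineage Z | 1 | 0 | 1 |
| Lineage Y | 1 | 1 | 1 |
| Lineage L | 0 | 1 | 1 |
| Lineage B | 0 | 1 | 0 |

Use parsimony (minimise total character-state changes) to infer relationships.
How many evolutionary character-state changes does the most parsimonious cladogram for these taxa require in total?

3

Character polarity is set by the outgroup: the derived state is whichever differs from the outgroup's state, so for Trait 2 the derived state is '0', and for the remaining characters it is '1'.
Trait 1: derived state '1' in Lineage G, Lineage Y, and Lineage Z only — synapomorphy for {Lineage G, Lineage Y, Lineage Z}.
Trait 2 (derived state '0') is shared by Lineage G and Lineage Z — a synapomorphy uniting that clade.
Only Lineage G, Lineage L, Lineage Y, and Lineage Z show the derived state '1' for Trait 3, supporting them as a clade.
Most parsimonious ingroup topology: ((((Lineage G,Lineage Z),Lineage Y),Lineage L),Lineage B).
Changes per character on this tree: Trait 1: 1; Trait 2: 1; Trait 3: 1.
Total = 3.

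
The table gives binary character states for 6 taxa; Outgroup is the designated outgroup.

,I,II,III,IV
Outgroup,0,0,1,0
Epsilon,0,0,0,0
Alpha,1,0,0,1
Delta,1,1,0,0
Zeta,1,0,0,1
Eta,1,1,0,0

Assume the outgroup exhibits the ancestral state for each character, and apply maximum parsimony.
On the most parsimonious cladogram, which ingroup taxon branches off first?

Epsilon

Character polarity is set by the outgroup: the derived state is whichever differs from the outgroup's state, so for III the derived state is '0', and for the remaining characters it is '1'.
I (derived state '1') is shared by Alpha, Delta, Eta, and Zeta — a synapomorphy uniting that clade.
II (derived state '1') is shared by Delta and Eta — a synapomorphy uniting that clade.
III (derived state '0') is shared by all ingroup taxa — unites the whole ingroup.
Only Alpha and Zeta show the derived state '1' for IV, supporting them as a clade.
Most parsimonious ingroup topology: (Epsilon,((Alpha,Zeta),(Delta,Eta))).
Epsilon is sister to the clade containing all other ingroup taxa, so it is the earliest-diverging (most basal) ingroup lineage.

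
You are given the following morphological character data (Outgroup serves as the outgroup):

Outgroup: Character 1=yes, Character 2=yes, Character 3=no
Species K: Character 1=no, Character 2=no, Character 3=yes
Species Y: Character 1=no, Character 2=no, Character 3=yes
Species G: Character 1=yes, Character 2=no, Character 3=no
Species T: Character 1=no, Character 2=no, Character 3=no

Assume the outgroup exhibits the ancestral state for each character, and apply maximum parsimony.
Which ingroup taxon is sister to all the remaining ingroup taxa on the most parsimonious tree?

Character polarity is set by the outgroup: the derived state is whichever differs from the outgroup's state, so for Character 1, Character 2 the derived state is 'no', and for the remaining characters it is 'yes'.
Character 1 (derived state 'no') is shared by Species K, Species T, and Species Y — a synapomorphy uniting that clade.
Character 2 (derived state 'no') is shared by all ingroup taxa — unites the whole ingroup.
Character 3 (derived state 'yes') is shared by Species K and Species Y — a synapomorphy uniting that clade.
Most parsimonious ingroup topology: (((Species K,Species Y),Species T),Species G).
Species G is sister to the clade containing all other ingroup taxa, so it is the earliest-diverging (most basal) ingroup lineage.

Species G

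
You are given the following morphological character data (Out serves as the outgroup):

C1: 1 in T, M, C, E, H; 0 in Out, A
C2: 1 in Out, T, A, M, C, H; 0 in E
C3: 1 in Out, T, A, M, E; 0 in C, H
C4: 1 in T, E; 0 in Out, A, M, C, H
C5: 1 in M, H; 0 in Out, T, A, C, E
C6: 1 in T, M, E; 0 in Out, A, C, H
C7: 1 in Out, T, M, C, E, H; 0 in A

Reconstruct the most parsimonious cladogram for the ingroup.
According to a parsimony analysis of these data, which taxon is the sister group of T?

Character polarity is set by the outgroup: the derived state is whichever differs from the outgroup's state, so for C2, C3, C7 the derived state is '0', and for the remaining characters it is '1'.
C1: derived state '1' in C, E, H, M, and T only — synapomorphy for {C, E, H, M, T}.
C2: derived state '0' in E only — an autapomorphy, so it tells us nothing about relationships among taxa.
C3 (derived state '0') is shared by C and H — a synapomorphy uniting that clade.
C4: derived state '1' in E and T only — synapomorphy for {E, T}.
C5 groups H and M, which is incompatible with the clades supported by the remaining characters; treating it as convergent (homoplasy) costs fewer steps than any alternative tree.
Only E, M, and T show the derived state '1' for C6, supporting them as a clade.
C7: derived state '0' in A only — an autapomorphy, so it tells us nothing about relationships among taxa.
Most parsimonious ingroup topology: ((((T,E),M),(C,H)),A).
T and E form a cherry on this tree, so they are sister taxa.

E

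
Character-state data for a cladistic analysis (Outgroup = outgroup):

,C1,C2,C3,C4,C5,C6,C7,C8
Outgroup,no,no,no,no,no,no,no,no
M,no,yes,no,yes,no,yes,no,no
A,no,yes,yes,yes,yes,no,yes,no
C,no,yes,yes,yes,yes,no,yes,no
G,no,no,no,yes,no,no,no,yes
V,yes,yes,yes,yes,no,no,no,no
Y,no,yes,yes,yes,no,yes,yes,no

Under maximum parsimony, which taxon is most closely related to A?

C

The outgroup has state 'no' for every character, so 'yes' is the derived state throughout.
C1: derived state 'yes' in V only — an autapomorphy, so it tells us nothing about relationships among taxa.
C2: derived state 'yes' in A, C, M, V, and Y only — synapomorphy for {A, C, M, V, Y}.
C3 (derived state 'yes') is shared by A, C, V, and Y — a synapomorphy uniting that clade.
All ingroup taxa share the derived state 'yes' for C4; it defines the ingroup but does not resolve relationships within it.
Only A and C show the derived state 'yes' for C5, supporting them as a clade.
C6 (state 'yes') occurs in M and Y but conflicts with the nesting implied by the other characters — most parsimoniously interpreted as homoplasy.
C7: derived state 'yes' in A, C, and Y only — synapomorphy for {A, C, Y}.
C8: derived state 'yes' in G only — an autapomorphy, so it tells us nothing about relationships among taxa.
Most parsimonious ingroup topology: (((((C,A),Y),V),M),G).
A and C form a cherry on this tree, so they are sister taxa.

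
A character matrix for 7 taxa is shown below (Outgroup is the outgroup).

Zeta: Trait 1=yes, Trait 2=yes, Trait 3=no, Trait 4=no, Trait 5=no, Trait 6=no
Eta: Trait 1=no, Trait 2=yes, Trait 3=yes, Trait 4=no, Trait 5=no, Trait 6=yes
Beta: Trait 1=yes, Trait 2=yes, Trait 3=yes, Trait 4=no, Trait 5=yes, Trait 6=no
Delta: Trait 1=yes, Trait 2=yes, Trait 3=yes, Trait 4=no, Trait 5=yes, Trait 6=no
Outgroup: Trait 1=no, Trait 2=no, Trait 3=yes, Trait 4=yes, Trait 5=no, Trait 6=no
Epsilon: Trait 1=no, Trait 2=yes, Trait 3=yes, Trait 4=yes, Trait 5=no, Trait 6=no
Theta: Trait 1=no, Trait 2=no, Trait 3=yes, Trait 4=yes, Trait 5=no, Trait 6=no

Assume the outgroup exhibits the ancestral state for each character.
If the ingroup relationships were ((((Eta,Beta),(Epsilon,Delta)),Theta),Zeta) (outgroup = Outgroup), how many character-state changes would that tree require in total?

12

Map each character onto ((((Eta,Beta),(Epsilon,Delta)),Theta),Zeta) (rooted by Outgroup) and count the minimum state changes it requires (Fitch parsimony):
Trait 1: 3; Trait 2: 2; Trait 3: 1; Trait 4: 3; Trait 5: 2; Trait 6: 1.
Total tree length = 12.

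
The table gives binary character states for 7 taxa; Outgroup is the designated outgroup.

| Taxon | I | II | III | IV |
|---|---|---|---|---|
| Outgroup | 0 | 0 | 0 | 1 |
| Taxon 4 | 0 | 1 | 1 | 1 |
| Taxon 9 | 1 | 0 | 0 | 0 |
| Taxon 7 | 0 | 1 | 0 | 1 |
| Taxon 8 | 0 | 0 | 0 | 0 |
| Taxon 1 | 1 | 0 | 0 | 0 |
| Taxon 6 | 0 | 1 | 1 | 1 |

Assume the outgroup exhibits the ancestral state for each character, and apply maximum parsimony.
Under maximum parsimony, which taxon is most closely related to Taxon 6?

Taxon 4

Character polarity is set by the outgroup: the derived state is whichever differs from the outgroup's state, so for IV the derived state is '0', and for the remaining characters it is '1'.
I (derived state '1') is shared by Taxon 1 and Taxon 9 — a synapomorphy uniting that clade.
Only Taxon 4, Taxon 6, and Taxon 7 show the derived state '1' for II, supporting them as a clade.
III (derived state '1') is shared by Taxon 4 and Taxon 6 — a synapomorphy uniting that clade.
IV (derived state '0') is shared by Taxon 1, Taxon 8, and Taxon 9 — a synapomorphy uniting that clade.
Most parsimonious ingroup topology: (((Taxon 4,Taxon 6),Taxon 7),((Taxon 9,Taxon 1),Taxon 8)).
Taxon 6 and Taxon 4 form a cherry on this tree, so they are sister taxa.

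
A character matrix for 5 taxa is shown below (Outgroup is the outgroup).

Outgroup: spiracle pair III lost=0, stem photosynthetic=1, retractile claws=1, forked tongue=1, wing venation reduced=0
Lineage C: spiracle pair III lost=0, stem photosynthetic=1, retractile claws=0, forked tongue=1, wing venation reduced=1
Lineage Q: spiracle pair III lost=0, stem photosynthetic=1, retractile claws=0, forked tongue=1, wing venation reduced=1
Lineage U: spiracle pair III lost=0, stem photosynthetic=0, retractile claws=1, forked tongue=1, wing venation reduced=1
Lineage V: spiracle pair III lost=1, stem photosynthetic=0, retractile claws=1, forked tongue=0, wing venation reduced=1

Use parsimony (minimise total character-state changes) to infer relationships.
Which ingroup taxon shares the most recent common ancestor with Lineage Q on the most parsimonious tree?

Lineage C

Character polarity is set by the outgroup: the derived state is whichever differs from the outgroup's state, so for stem photosynthetic, retractile claws, forked tongue the derived state is '0', and for the remaining characters it is '1'.
spiracle pair III lost (derived state '1') is unique to Lineage V (autapomorphy; uninformative for grouping).
Only Lineage U and Lineage V show the derived state '0' for stem photosynthetic, supporting them as a clade.
retractile claws: derived state '0' in Lineage C and Lineage Q only — synapomorphy for {Lineage C, Lineage Q}.
forked tongue (derived state '0') is unique to Lineage V (autapomorphy; uninformative for grouping).
wing venation reduced (derived state '1') is shared by all ingroup taxa — unites the whole ingroup.
Most parsimonious ingroup topology: ((Lineage C,Lineage Q),(Lineage U,Lineage V)).
Lineage Q and Lineage C form a cherry on this tree, so they are sister taxa.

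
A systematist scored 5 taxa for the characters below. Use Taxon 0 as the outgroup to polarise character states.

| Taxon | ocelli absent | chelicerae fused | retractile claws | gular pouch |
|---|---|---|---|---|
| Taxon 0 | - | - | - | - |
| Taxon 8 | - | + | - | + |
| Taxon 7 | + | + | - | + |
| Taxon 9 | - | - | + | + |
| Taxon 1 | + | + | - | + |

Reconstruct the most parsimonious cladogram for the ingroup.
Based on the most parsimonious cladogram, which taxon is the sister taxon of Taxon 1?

The outgroup has state '-' for every character, so '+' is the derived state throughout.
ocelli absent: derived state '+' in Taxon 1 and Taxon 7 only — synapomorphy for {Taxon 1, Taxon 7}.
Only Taxon 1, Taxon 7, and Taxon 8 show the derived state '+' for chelicerae fused, supporting them as a clade.
retractile claws (derived state '+') is unique to Taxon 9 (autapomorphy; uninformative for grouping).
All ingroup taxa share the derived state '+' for gular pouch; it defines the ingroup but does not resolve relationships within it.
Most parsimonious ingroup topology: ((Taxon 8,(Taxon 7,Taxon 1)),Taxon 9).
Taxon 1 and Taxon 7 form a cherry on this tree, so they are sister taxa.

Taxon 7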